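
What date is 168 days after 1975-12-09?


Start: 1975-12-09, add 168 days
December 1975 has 31 days: 31 - 9 = 22 days to December 31 -> 146 left
January 1976 has 31 days -> 115 left
February 1976 has 29 days -> 86 left
March 1976 has 31 days -> 55 left
April 1976 has 30 days -> 25 left
May 1976: 25 <= 31 -> lands on May 25

Result: 1976-05-25


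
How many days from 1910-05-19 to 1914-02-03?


From 1910-05-19 to 1914-02-03
1910-05-19: days before May = 31 + 28 + 31 + 30 = 120 (1910 is not a leap year); day of year = 120 + 19 = 139
1914-02-03: days before February = 31; day of year = 31 + 3 = 34
Rest of 1910: 365 - 139 = 226
Full years 1911 (365), 1912 (366), 1913 (365): 1096
Total = 226 + 1096 + 34 = 1356

1356 days


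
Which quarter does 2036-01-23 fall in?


Month: January (month 1)
Q1: Jan-Mar, Q2: Apr-Jun, Q3: Jul-Sep, Q4: Oct-Dec

Q1


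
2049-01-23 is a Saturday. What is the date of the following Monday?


Current: Saturday
Target: Monday
Days ahead: 2

Next Monday: 2049-01-25


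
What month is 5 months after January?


January is month 1
1 + 5 = 6

June


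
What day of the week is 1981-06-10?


Date: June 10, 1981
Anchor: Jan 1, 1981. With p = 1981 - 1 = 1980: (p + p//4 - p//100 + p//400) mod 7 = (1980 + 495 - 19 + 4) mod 7 = 2460 mod 7 = 3 -> Thursday (Mon=0 ... Sun=6)
Days before June (Jan-May): 151; offset = 151 + 10 - 1 = 160
Weekday index = (3 + 160) mod 7 = 2

Day of the week: Wednesday


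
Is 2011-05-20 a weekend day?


Anchor: Jan 1, 2011. With p = 2011 - 1 = 2010: (p + p//4 - p//100 + p//400) mod 7 = (2010 + 502 - 20 + 5) mod 7 = 2497 mod 7 = 5 -> Saturday (Mon=0 ... Sun=6)
Day of year: 140; offset = 139
Weekday index = (5 + 139) mod 7 = 4 -> Friday
Weekend days: Saturday, Sunday

No


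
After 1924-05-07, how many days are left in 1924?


Day of year: 128 of 366
Remaining = 366 - 128

238 days


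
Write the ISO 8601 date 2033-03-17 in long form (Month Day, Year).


ISO 2033-03-17 parses as year=2033, month=03, day=17
Month 3 -> March

March 17, 2033


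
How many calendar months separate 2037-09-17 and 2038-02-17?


From September 2037 to February 2038
1 year * 12 = 12 months, minus 7 months = 5

5 months


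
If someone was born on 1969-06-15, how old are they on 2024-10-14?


Birth: 1969-06-15
Reference: 2024-10-14
Year difference: 2024 - 1969 = 55

55 years old


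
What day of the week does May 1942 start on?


Target: May 1, 1942
Anchor: Jan 1, 1942. With p = 1942 - 1 = 1941: (p + p//4 - p//100 + p//400) mod 7 = (1941 + 485 - 19 + 4) mod 7 = 2411 mod 7 = 3 -> Thursday (Mon=0 ... Sun=6)
Days before May (Jan-Apr): 120 days
Weekday index = (3 + 120) mod 7 = 4

Friday


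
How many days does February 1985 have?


February 1985 (leap year: no)

28 days


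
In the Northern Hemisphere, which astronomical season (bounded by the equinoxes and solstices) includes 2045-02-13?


Date: February 13
Astronomical Winter (approx.; exact equinox/solstice day varies by year): December 21 to March 19
February 13 falls within the Winter window

Winter


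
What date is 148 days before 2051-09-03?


Start: 2051-09-03, subtract 148 days
Back 3 days from September 3 reaches August 31, 2051 -> 145 left
August 2051 has 31 days -> back to July 31, 2051 -> 114 left
July 2051 has 31 days -> back to June 30, 2051 -> 83 left
June 2051 has 30 days -> back to May 31, 2051 -> 53 left
May 2051 has 31 days -> back to April 30, 2051 -> 22 left
April 2051: 30 - 22 = 8 -> lands on April 8

Result: 2051-04-08


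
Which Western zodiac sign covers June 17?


Date: June 17
Conventional tropical zodiac dates: Gemini from May 21 onward; Cancer starts June 21
June 17 falls within the Gemini range

Gemini


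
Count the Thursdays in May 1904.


May 1904 has 31 days
Anchor: Jan 1, 1904. With p = 1904 - 1 = 1903: (p + p//4 - p//100 + p//400) mod 7 = (1903 + 475 - 19 + 4) mod 7 = 2363 mod 7 = 4 -> Friday (Mon=0 ... Sun=6)
Days before May (Jan-Apr): 121; May 1 index = (4 + 121) mod 7 = 6 -> Sunday
First Thursday is May 5
Thursdays: 5, 12, 19, 26

4 Thursdays


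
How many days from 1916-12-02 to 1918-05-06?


From 1916-12-02 to 1918-05-06
1916-12-02: days before December = 31 + 29 + 31 + 30 + 31 + 30 + 31 + 31 + 30 + 31 + 30 = 335 (1916 is a leap year); day of year = 335 + 2 = 337
1918-05-06: days before May = 31 + 28 + 31 + 30 = 120 (1918 is not a leap year); day of year = 120 + 6 = 126
Rest of 1916: 366 - 337 = 29
Full years 1917 (365): 365
Total = 29 + 365 + 126 = 520

520 days


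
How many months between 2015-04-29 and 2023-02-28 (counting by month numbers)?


From April 2015 to February 2023
8 years * 12 = 96 months, minus 2 months = 94

94 months


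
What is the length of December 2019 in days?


December 2019

31 days


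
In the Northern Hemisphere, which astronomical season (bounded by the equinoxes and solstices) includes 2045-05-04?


Date: May 4
Astronomical Spring (approx.; exact equinox/solstice day varies by year): March 20 to June 20
May 4 falls within the Spring window

Spring


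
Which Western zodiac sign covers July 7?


Date: July 7
Conventional tropical zodiac dates: Cancer from June 21 onward; Leo starts July 23
July 7 falls within the Cancer range

Cancer


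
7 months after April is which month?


April is month 4
4 + 7 = 11

November


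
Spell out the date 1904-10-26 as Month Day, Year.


ISO 1904-10-26 parses as year=1904, month=10, day=26
Month 10 -> October

October 26, 1904


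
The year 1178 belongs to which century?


Century = (year - 1) // 100 + 1
= (1178 - 1) // 100 + 1
= 1177 // 100 + 1
= 11 + 1

12th century


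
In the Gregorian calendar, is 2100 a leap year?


Gregorian leap year rule: divisible by 4, but not by 100, unless also by 400.
2100 is divisible by 100 but not 400 -> not a leap year

No


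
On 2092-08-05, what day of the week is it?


Date: August 5, 2092
Anchor: Jan 1, 2092. With p = 2092 - 1 = 2091: (p + p//4 - p//100 + p//400) mod 7 = (2091 + 522 - 20 + 5) mod 7 = 2598 mod 7 = 1 -> Tuesday (Mon=0 ... Sun=6)
Days before August (Jan-Jul): 213; offset = 213 + 5 - 1 = 217
Weekday index = (1 + 217) mod 7 = 1

Day of the week: Tuesday


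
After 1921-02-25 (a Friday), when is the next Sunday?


Current: Friday
Target: Sunday
Days ahead: 2

Next Sunday: 1921-02-27


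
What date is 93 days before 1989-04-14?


Start: 1989-04-14, subtract 93 days
Back 14 days from April 14 reaches March 31, 1989 -> 79 left
March 1989 has 31 days -> back to February 28, 1989 -> 48 left
February 1989 has 28 days -> back to January 31, 1989 -> 20 left
January 1989: 31 - 20 = 11 -> lands on January 11

Result: 1989-01-11


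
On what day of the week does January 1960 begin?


Target: January 1, 1960
Anchor: Jan 1, 1960. With p = 1960 - 1 = 1959: (p + p//4 - p//100 + p//400) mod 7 = (1959 + 489 - 19 + 4) mod 7 = 2433 mod 7 = 4 -> Friday (Mon=0 ... Sun=6)
Offset from anchor: 0 days
Weekday index = (4 + 0) mod 7 = 4

Friday


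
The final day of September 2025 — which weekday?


September 2025 has 30 days
Anchor: Jan 1, 2025. With p = 2025 - 1 = 2024: (p + p//4 - p//100 + p//400) mod 7 = (2024 + 506 - 20 + 5) mod 7 = 2515 mod 7 = 2 -> Wednesday (Mon=0 ... Sun=6)
Days before September (Jan-Aug): 243; September 1 index = (2 + 243) mod 7 = 0 -> Monday
Last day offset: 30 - 1 = 29 days
Weekday index = (0 + 29) mod 7 = 1

Tuesday, September 30


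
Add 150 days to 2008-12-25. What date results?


Start: 2008-12-25, add 150 days
December 2008 has 31 days: 31 - 25 = 6 days to December 31 -> 144 left
January 2009 has 31 days -> 113 left
February 2009 has 28 days -> 85 left
March 2009 has 31 days -> 54 left
April 2009 has 30 days -> 24 left
May 2009: 24 <= 31 -> lands on May 24

Result: 2009-05-24


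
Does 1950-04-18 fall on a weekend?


Anchor: Jan 1, 1950. With p = 1950 - 1 = 1949: (p + p//4 - p//100 + p//400) mod 7 = (1949 + 487 - 19 + 4) mod 7 = 2421 mod 7 = 6 -> Sunday (Mon=0 ... Sun=6)
Day of year: 108; offset = 107
Weekday index = (6 + 107) mod 7 = 1 -> Tuesday
Weekend days: Saturday, Sunday

No


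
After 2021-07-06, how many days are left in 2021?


Day of year: 187 of 365
Remaining = 365 - 187

178 days


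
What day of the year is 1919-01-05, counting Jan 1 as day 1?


Date: January 5, 1919
No months before January
Plus 5 days in January

Day of year: 5


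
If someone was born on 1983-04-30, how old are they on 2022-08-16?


Birth: 1983-04-30
Reference: 2022-08-16
Year difference: 2022 - 1983 = 39

39 years old


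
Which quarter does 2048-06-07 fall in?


Month: June (month 6)
Q1: Jan-Mar, Q2: Apr-Jun, Q3: Jul-Sep, Q4: Oct-Dec

Q2


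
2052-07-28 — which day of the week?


Date: July 28, 2052
Anchor: Jan 1, 2052. With p = 2052 - 1 = 2051: (p + p//4 - p//100 + p//400) mod 7 = (2051 + 512 - 20 + 5) mod 7 = 2548 mod 7 = 0 -> Monday (Mon=0 ... Sun=6)
Days before July (Jan-Jun): 182; offset = 182 + 28 - 1 = 209
Weekday index = (0 + 209) mod 7 = 6

Day of the week: Sunday


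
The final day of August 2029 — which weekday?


August 2029 has 31 days
Anchor: Jan 1, 2029. With p = 2029 - 1 = 2028: (p + p//4 - p//100 + p//400) mod 7 = (2028 + 507 - 20 + 5) mod 7 = 2520 mod 7 = 0 -> Monday (Mon=0 ... Sun=6)
Days before August (Jan-Jul): 212; August 1 index = (0 + 212) mod 7 = 2 -> Wednesday
Last day offset: 31 - 1 = 30 days
Weekday index = (2 + 30) mod 7 = 4

Friday, August 31


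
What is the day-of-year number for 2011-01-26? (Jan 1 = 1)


Date: January 26, 2011
No months before January
Plus 26 days in January

Day of year: 26


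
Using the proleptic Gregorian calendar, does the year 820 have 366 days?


Gregorian leap year rule: divisible by 4, but not by 100, unless also by 400.
820 is divisible by 4 but not 100 -> leap year

Yes


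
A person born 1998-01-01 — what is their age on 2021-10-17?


Birth: 1998-01-01
Reference: 2021-10-17
Year difference: 2021 - 1998 = 23

23 years old


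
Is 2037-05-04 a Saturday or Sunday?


Anchor: Jan 1, 2037. With p = 2037 - 1 = 2036: (p + p//4 - p//100 + p//400) mod 7 = (2036 + 509 - 20 + 5) mod 7 = 2530 mod 7 = 3 -> Thursday (Mon=0 ... Sun=6)
Day of year: 124; offset = 123
Weekday index = (3 + 123) mod 7 = 0 -> Monday
Weekend days: Saturday, Sunday

No


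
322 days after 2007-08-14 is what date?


Start: 2007-08-14, add 322 days
August 2007 has 31 days: 31 - 14 = 17 days to August 31 -> 305 left
September 2007 has 30 days -> 275 left
October 2007 has 31 days -> 244 left
November 2007 has 30 days -> 214 left
December 2007 has 31 days -> 183 left
January 2008 has 31 days -> 152 left
February 2008 has 29 days -> 123 left
March 2008 has 31 days -> 92 left
April 2008 has 30 days -> 62 left
May 2008 has 31 days -> 31 left
June 2008 has 30 days -> 1 left
July 2008: 1 <= 31 -> lands on July 1

Result: 2008-07-01


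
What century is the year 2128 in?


Century = (year - 1) // 100 + 1
= (2128 - 1) // 100 + 1
= 2127 // 100 + 1
= 21 + 1

22nd century


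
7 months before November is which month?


November is month 11
11 - 7 = 4

April


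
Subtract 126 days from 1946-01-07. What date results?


Start: 1946-01-07, subtract 126 days
Back 7 days from January 7 reaches December 31, 1945 -> 119 left
December 1945 has 31 days -> back to November 30, 1945 -> 88 left
November 1945 has 30 days -> back to October 31, 1945 -> 58 left
October 1945 has 31 days -> back to September 30, 1945 -> 27 left
September 1945: 30 - 27 = 3 -> lands on September 3

Result: 1945-09-03


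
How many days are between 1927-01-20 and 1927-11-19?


From 1927-01-20 to 1927-11-19
1927-01-20: day of year = 20
1927-11-19: days before November = 31 + 28 + 31 + 30 + 31 + 30 + 31 + 31 + 30 + 31 = 304 (1927 is not a leap year); day of year = 304 + 19 = 323
Same year: 323 - 20 = 303

303 days


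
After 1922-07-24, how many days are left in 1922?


Day of year: 205 of 365
Remaining = 365 - 205

160 days


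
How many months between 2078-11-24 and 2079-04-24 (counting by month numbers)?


From November 2078 to April 2079
1 year * 12 = 12 months, minus 7 months = 5

5 months


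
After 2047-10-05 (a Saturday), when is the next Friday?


Current: Saturday
Target: Friday
Days ahead: 6

Next Friday: 2047-10-11


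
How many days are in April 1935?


April 1935

30 days


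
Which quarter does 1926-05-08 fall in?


Month: May (month 5)
Q1: Jan-Mar, Q2: Apr-Jun, Q3: Jul-Sep, Q4: Oct-Dec

Q2


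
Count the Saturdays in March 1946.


March 1946 has 31 days
Anchor: Jan 1, 1946. With p = 1946 - 1 = 1945: (p + p//4 - p//100 + p//400) mod 7 = (1945 + 486 - 19 + 4) mod 7 = 2416 mod 7 = 1 -> Tuesday (Mon=0 ... Sun=6)
Days before March (Jan-Feb): 59; March 1 index = (1 + 59) mod 7 = 4 -> Friday
First Saturday is March 2
Saturdays: 2, 9, 16, 23, 30

5 Saturdays


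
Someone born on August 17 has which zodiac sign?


Date: August 17
Conventional tropical zodiac dates: Leo from July 23 onward; Virgo starts August 23
August 17 falls within the Leo range

Leo


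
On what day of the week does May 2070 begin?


Target: May 1, 2070
Anchor: Jan 1, 2070. With p = 2070 - 1 = 2069: (p + p//4 - p//100 + p//400) mod 7 = (2069 + 517 - 20 + 5) mod 7 = 2571 mod 7 = 2 -> Wednesday (Mon=0 ... Sun=6)
Days before May (Jan-Apr): 120 days
Weekday index = (2 + 120) mod 7 = 3

Thursday


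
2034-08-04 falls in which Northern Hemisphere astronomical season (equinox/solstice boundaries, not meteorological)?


Date: August 4
Astronomical Summer (approx.; exact equinox/solstice day varies by year): June 21 to September 21
August 4 falls within the Summer window

Summer


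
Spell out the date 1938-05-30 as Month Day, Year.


ISO 1938-05-30 parses as year=1938, month=05, day=30
Month 5 -> May

May 30, 1938


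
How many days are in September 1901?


September 1901

30 days


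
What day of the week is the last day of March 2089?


March 2089 has 31 days
Anchor: Jan 1, 2089. With p = 2089 - 1 = 2088: (p + p//4 - p//100 + p//400) mod 7 = (2088 + 522 - 20 + 5) mod 7 = 2595 mod 7 = 5 -> Saturday (Mon=0 ... Sun=6)
Days before March (Jan-Feb): 59; March 1 index = (5 + 59) mod 7 = 1 -> Tuesday
Last day offset: 31 - 1 = 30 days
Weekday index = (1 + 30) mod 7 = 3

Thursday, March 31


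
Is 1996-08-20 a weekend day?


Anchor: Jan 1, 1996. With p = 1996 - 1 = 1995: (p + p//4 - p//100 + p//400) mod 7 = (1995 + 498 - 19 + 4) mod 7 = 2478 mod 7 = 0 -> Monday (Mon=0 ... Sun=6)
Day of year: 233; offset = 232
Weekday index = (0 + 232) mod 7 = 1 -> Tuesday
Weekend days: Saturday, Sunday

No


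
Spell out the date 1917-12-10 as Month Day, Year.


ISO 1917-12-10 parses as year=1917, month=12, day=10
Month 12 -> December

December 10, 1917


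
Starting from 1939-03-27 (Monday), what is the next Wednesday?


Current: Monday
Target: Wednesday
Days ahead: 2

Next Wednesday: 1939-03-29


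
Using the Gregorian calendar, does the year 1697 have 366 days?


Gregorian leap year rule: divisible by 4, but not by 100, unless also by 400.
1697 is not divisible by 4 -> not a leap year

No


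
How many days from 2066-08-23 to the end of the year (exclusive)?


Day of year: 235 of 365
Remaining = 365 - 235

130 days


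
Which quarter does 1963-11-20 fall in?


Month: November (month 11)
Q1: Jan-Mar, Q2: Apr-Jun, Q3: Jul-Sep, Q4: Oct-Dec

Q4


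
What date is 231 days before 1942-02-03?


Start: 1942-02-03, subtract 231 days
Back 3 days from February 3 reaches January 31, 1942 -> 228 left
January 1942 has 31 days -> back to December 31, 1941 -> 197 left
December 1941 has 31 days -> back to November 30, 1941 -> 166 left
November 1941 has 30 days -> back to October 31, 1941 -> 136 left
October 1941 has 31 days -> back to September 30, 1941 -> 105 left
September 1941 has 30 days -> back to August 31, 1941 -> 75 left
August 1941 has 31 days -> back to July 31, 1941 -> 44 left
July 1941 has 31 days -> back to June 30, 1941 -> 13 left
June 1941: 30 - 13 = 17 -> lands on June 17

Result: 1941-06-17


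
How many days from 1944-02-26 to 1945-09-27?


From 1944-02-26 to 1945-09-27
1944-02-26: days before February = 31; day of year = 31 + 26 = 57
1945-09-27: days before September = 31 + 28 + 31 + 30 + 31 + 30 + 31 + 31 = 243 (1945 is not a leap year); day of year = 243 + 27 = 270
Rest of 1944: 366 - 57 = 309
Total = 309 + 270 = 579

579 days


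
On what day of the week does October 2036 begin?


Target: October 1, 2036
Anchor: Jan 1, 2036. With p = 2036 - 1 = 2035: (p + p//4 - p//100 + p//400) mod 7 = (2035 + 508 - 20 + 5) mod 7 = 2528 mod 7 = 1 -> Tuesday (Mon=0 ... Sun=6)
Days before October (Jan-Sep): 274 days
Weekday index = (1 + 274) mod 7 = 2

Wednesday


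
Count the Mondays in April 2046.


April 2046 has 30 days
Anchor: Jan 1, 2046. With p = 2046 - 1 = 2045: (p + p//4 - p//100 + p//400) mod 7 = (2045 + 511 - 20 + 5) mod 7 = 2541 mod 7 = 0 -> Monday (Mon=0 ... Sun=6)
Days before April (Jan-Mar): 90; April 1 index = (0 + 90) mod 7 = 6 -> Sunday
First Monday is April 2
Mondays: 2, 9, 16, 23, 30

5 Mondays


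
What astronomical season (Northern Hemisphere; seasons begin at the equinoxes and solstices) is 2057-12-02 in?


Date: December 2
Astronomical Autumn (approx.; exact equinox/solstice day varies by year): September 22 to December 20
December 2 falls within the Autumn window

Autumn


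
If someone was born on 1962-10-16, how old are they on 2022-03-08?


Birth: 1962-10-16
Reference: 2022-03-08
Year difference: 2022 - 1962 = 60
Birthday not yet reached in 2022, subtract 1

59 years old


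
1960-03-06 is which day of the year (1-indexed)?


Date: March 6, 1960
Days in months 1 through 2: 60
Plus 6 days in March

Day of year: 66


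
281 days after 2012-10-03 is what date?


Start: 2012-10-03, add 281 days
October 2012 has 31 days: 31 - 3 = 28 days to October 31 -> 253 left
November 2012 has 30 days -> 223 left
December 2012 has 31 days -> 192 left
January 2013 has 31 days -> 161 left
February 2013 has 28 days -> 133 left
March 2013 has 31 days -> 102 left
April 2013 has 30 days -> 72 left
May 2013 has 31 days -> 41 left
June 2013 has 30 days -> 11 left
July 2013: 11 <= 31 -> lands on July 11

Result: 2013-07-11


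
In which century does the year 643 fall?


Century = (year - 1) // 100 + 1
= (643 - 1) // 100 + 1
= 642 // 100 + 1
= 6 + 1

7th century


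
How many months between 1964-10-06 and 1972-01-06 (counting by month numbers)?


From October 1964 to January 1972
8 years * 12 = 96 months, minus 9 months = 87

87 months


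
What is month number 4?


Month 4 of 12

April


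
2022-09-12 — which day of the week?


Date: September 12, 2022
Anchor: Jan 1, 2022. With p = 2022 - 1 = 2021: (p + p//4 - p//100 + p//400) mod 7 = (2021 + 505 - 20 + 5) mod 7 = 2511 mod 7 = 5 -> Saturday (Mon=0 ... Sun=6)
Days before September (Jan-Aug): 243; offset = 243 + 12 - 1 = 254
Weekday index = (5 + 254) mod 7 = 0

Day of the week: Monday


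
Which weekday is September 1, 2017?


Target: September 1, 2017
Anchor: Jan 1, 2017. With p = 2017 - 1 = 2016: (p + p//4 - p//100 + p//400) mod 7 = (2016 + 504 - 20 + 5) mod 7 = 2505 mod 7 = 6 -> Sunday (Mon=0 ... Sun=6)
Days before September (Jan-Aug): 243 days
Weekday index = (6 + 243) mod 7 = 4

Friday


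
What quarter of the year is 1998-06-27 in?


Month: June (month 6)
Q1: Jan-Mar, Q2: Apr-Jun, Q3: Jul-Sep, Q4: Oct-Dec

Q2


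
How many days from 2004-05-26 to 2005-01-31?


From 2004-05-26 to 2005-01-31
2004-05-26: days before May = 31 + 29 + 31 + 30 = 121 (2004 is a leap year); day of year = 121 + 26 = 147
2005-01-31: day of year = 31
Rest of 2004: 366 - 147 = 219
Total = 219 + 31 = 250

250 days


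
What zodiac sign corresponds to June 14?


Date: June 14
Conventional tropical zodiac dates: Gemini from May 21 onward; Cancer starts June 21
June 14 falls within the Gemini range

Gemini


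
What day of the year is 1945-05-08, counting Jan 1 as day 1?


Date: May 8, 1945
Days in months 1 through 4: 120
Plus 8 days in May

Day of year: 128


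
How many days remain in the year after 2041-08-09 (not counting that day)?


Day of year: 221 of 365
Remaining = 365 - 221

144 days


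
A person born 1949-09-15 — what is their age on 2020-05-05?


Birth: 1949-09-15
Reference: 2020-05-05
Year difference: 2020 - 1949 = 71
Birthday not yet reached in 2020, subtract 1

70 years old


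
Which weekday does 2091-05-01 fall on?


Date: May 1, 2091
Anchor: Jan 1, 2091. With p = 2091 - 1 = 2090: (p + p//4 - p//100 + p//400) mod 7 = (2090 + 522 - 20 + 5) mod 7 = 2597 mod 7 = 0 -> Monday (Mon=0 ... Sun=6)
Days before May (Jan-Apr): 120; offset = 120 + 1 - 1 = 120
Weekday index = (0 + 120) mod 7 = 1

Day of the week: Tuesday


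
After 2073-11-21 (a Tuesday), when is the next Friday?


Current: Tuesday
Target: Friday
Days ahead: 3

Next Friday: 2073-11-24


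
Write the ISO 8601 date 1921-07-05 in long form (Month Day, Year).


ISO 1921-07-05 parses as year=1921, month=07, day=05
Month 7 -> July

July 5, 1921


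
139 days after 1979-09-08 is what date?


Start: 1979-09-08, add 139 days
September 1979 has 30 days: 30 - 8 = 22 days to September 30 -> 117 left
October 1979 has 31 days -> 86 left
November 1979 has 30 days -> 56 left
December 1979 has 31 days -> 25 left
January 1980: 25 <= 31 -> lands on January 25

Result: 1980-01-25


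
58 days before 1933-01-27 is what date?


Start: 1933-01-27, subtract 58 days
Back 27 days from January 27 reaches December 31, 1932 -> 31 left
December 1932 has 31 days -> back to November 30, 1932 -> 0 left
November 1932: 30 - 0 = 30 -> lands on November 30

Result: 1932-11-30


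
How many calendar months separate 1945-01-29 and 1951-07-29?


From January 1945 to July 1951
6 years * 12 = 72 months, plus 6 months = 78

78 months


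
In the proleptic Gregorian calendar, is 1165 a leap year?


Gregorian leap year rule: divisible by 4, but not by 100, unless also by 400.
1165 is not divisible by 4 -> not a leap year

No


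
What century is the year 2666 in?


Century = (year - 1) // 100 + 1
= (2666 - 1) // 100 + 1
= 2665 // 100 + 1
= 26 + 1

27th century


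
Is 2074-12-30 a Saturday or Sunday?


Anchor: Jan 1, 2074. With p = 2074 - 1 = 2073: (p + p//4 - p//100 + p//400) mod 7 = (2073 + 518 - 20 + 5) mod 7 = 2576 mod 7 = 0 -> Monday (Mon=0 ... Sun=6)
Day of year: 364; offset = 363
Weekday index = (0 + 363) mod 7 = 6 -> Sunday
Weekend days: Saturday, Sunday

Yes


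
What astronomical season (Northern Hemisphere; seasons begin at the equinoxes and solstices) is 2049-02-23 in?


Date: February 23
Astronomical Winter (approx.; exact equinox/solstice day varies by year): December 21 to March 19
February 23 falls within the Winter window

Winter


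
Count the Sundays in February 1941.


February 1941 has 28 days
Anchor: Jan 1, 1941. With p = 1941 - 1 = 1940: (p + p//4 - p//100 + p//400) mod 7 = (1940 + 485 - 19 + 4) mod 7 = 2410 mod 7 = 2 -> Wednesday (Mon=0 ... Sun=6)
Days before February (Jan): 31; February 1 index = (2 + 31) mod 7 = 5 -> Saturday
First Sunday is February 2
Sundays: 2, 9, 16, 23

4 Sundays


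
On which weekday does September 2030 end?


September 2030 has 30 days
Anchor: Jan 1, 2030. With p = 2030 - 1 = 2029: (p + p//4 - p//100 + p//400) mod 7 = (2029 + 507 - 20 + 5) mod 7 = 2521 mod 7 = 1 -> Tuesday (Mon=0 ... Sun=6)
Days before September (Jan-Aug): 243; September 1 index = (1 + 243) mod 7 = 6 -> Sunday
Last day offset: 30 - 1 = 29 days
Weekday index = (6 + 29) mod 7 = 0

Monday, September 30


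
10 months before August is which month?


August is month 8
8 - 10 = -2; wrap: -2 + 12 = 10

October


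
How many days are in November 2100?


November 2100

30 days


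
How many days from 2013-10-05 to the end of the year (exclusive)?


Day of year: 278 of 365
Remaining = 365 - 278

87 days


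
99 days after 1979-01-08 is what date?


Start: 1979-01-08, add 99 days
January 1979 has 31 days: 31 - 8 = 23 days to January 31 -> 76 left
February 1979 has 28 days -> 48 left
March 1979 has 31 days -> 17 left
April 1979: 17 <= 30 -> lands on April 17

Result: 1979-04-17


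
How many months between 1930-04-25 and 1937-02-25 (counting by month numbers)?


From April 1930 to February 1937
7 years * 12 = 84 months, minus 2 months = 82

82 months


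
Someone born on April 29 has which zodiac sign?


Date: April 29
Conventional tropical zodiac dates: Taurus from April 20 onward; Gemini starts May 21
April 29 falls within the Taurus range

Taurus


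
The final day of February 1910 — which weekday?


February 1910 has 28 days
Anchor: Jan 1, 1910. With p = 1910 - 1 = 1909: (p + p//4 - p//100 + p//400) mod 7 = (1909 + 477 - 19 + 4) mod 7 = 2371 mod 7 = 5 -> Saturday (Mon=0 ... Sun=6)
Days before February (Jan): 31; February 1 index = (5 + 31) mod 7 = 1 -> Tuesday
Last day offset: 28 - 1 = 27 days
Weekday index = (1 + 27) mod 7 = 0

Monday, February 28


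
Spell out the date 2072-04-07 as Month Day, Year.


ISO 2072-04-07 parses as year=2072, month=04, day=07
Month 4 -> April

April 7, 2072


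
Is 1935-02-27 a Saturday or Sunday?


Anchor: Jan 1, 1935. With p = 1935 - 1 = 1934: (p + p//4 - p//100 + p//400) mod 7 = (1934 + 483 - 19 + 4) mod 7 = 2402 mod 7 = 1 -> Tuesday (Mon=0 ... Sun=6)
Day of year: 58; offset = 57
Weekday index = (1 + 57) mod 7 = 2 -> Wednesday
Weekend days: Saturday, Sunday

No


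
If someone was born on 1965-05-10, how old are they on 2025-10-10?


Birth: 1965-05-10
Reference: 2025-10-10
Year difference: 2025 - 1965 = 60

60 years old


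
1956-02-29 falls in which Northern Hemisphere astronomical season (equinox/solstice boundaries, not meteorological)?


Date: February 29
Astronomical Winter (approx.; exact equinox/solstice day varies by year): December 21 to March 19
February 29 falls within the Winter window

Winter


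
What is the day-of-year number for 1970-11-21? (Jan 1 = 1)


Date: November 21, 1970
Days in months 1 through 10: 304
Plus 21 days in November

Day of year: 325


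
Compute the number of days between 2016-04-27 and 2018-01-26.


From 2016-04-27 to 2018-01-26
2016-04-27: days before April = 31 + 29 + 31 = 91 (2016 is a leap year); day of year = 91 + 27 = 118
2018-01-26: day of year = 26
Rest of 2016: 366 - 118 = 248
Full years 2017 (365): 365
Total = 248 + 365 + 26 = 639

639 days


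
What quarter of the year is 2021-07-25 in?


Month: July (month 7)
Q1: Jan-Mar, Q2: Apr-Jun, Q3: Jul-Sep, Q4: Oct-Dec

Q3


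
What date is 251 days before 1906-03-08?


Start: 1906-03-08, subtract 251 days
Back 8 days from March 8 reaches February 28, 1906 -> 243 left
February 1906 has 28 days -> back to January 31, 1906 -> 215 left
January 1906 has 31 days -> back to December 31, 1905 -> 184 left
December 1905 has 31 days -> back to November 30, 1905 -> 153 left
November 1905 has 30 days -> back to October 31, 1905 -> 123 left
October 1905 has 31 days -> back to September 30, 1905 -> 92 left
September 1905 has 30 days -> back to August 31, 1905 -> 62 left
August 1905 has 31 days -> back to July 31, 1905 -> 31 left
July 1905 has 31 days -> back to June 30, 1905 -> 0 left
June 1905: 30 - 0 = 30 -> lands on June 30

Result: 1905-06-30


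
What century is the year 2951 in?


Century = (year - 1) // 100 + 1
= (2951 - 1) // 100 + 1
= 2950 // 100 + 1
= 29 + 1

30th century


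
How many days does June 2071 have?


June 2071

30 days


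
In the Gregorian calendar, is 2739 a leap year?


Gregorian leap year rule: divisible by 4, but not by 100, unless also by 400.
2739 is not divisible by 4 -> not a leap year

No


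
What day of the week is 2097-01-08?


Date: January 8, 2097
Anchor: Jan 1, 2097. With p = 2097 - 1 = 2096: (p + p//4 - p//100 + p//400) mod 7 = (2096 + 524 - 20 + 5) mod 7 = 2605 mod 7 = 1 -> Tuesday (Mon=0 ... Sun=6)
Days into year = 8 - 1 = 7
Weekday index = (1 + 7) mod 7 = 1

Day of the week: Tuesday


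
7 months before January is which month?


January is month 1
1 - 7 = -6; wrap: -6 + 12 = 6

June


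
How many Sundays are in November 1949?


November 1949 has 30 days
Anchor: Jan 1, 1949. With p = 1949 - 1 = 1948: (p + p//4 - p//100 + p//400) mod 7 = (1948 + 487 - 19 + 4) mod 7 = 2420 mod 7 = 5 -> Saturday (Mon=0 ... Sun=6)
Days before November (Jan-Oct): 304; November 1 index = (5 + 304) mod 7 = 1 -> Tuesday
First Sunday is November 6
Sundays: 6, 13, 20, 27

4 Sundays


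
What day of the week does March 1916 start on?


Target: March 1, 1916
Anchor: Jan 1, 1916. With p = 1916 - 1 = 1915: (p + p//4 - p//100 + p//400) mod 7 = (1915 + 478 - 19 + 4) mod 7 = 2378 mod 7 = 5 -> Saturday (Mon=0 ... Sun=6)
Days before March (Jan-Feb): 60 days
Weekday index = (5 + 60) mod 7 = 2

Wednesday


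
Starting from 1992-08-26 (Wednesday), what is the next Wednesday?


Current: Wednesday
Target: Wednesday
Days ahead: 7

Next Wednesday: 1992-09-02


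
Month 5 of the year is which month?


Month 5 of 12

May


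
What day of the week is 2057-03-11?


Date: March 11, 2057
Anchor: Jan 1, 2057. With p = 2057 - 1 = 2056: (p + p//4 - p//100 + p//400) mod 7 = (2056 + 514 - 20 + 5) mod 7 = 2555 mod 7 = 0 -> Monday (Mon=0 ... Sun=6)
Days before March (Jan-Feb): 59; offset = 59 + 11 - 1 = 69
Weekday index = (0 + 69) mod 7 = 6

Day of the week: Sunday


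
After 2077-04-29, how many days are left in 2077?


Day of year: 119 of 365
Remaining = 365 - 119

246 days


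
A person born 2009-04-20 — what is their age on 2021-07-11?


Birth: 2009-04-20
Reference: 2021-07-11
Year difference: 2021 - 2009 = 12

12 years old


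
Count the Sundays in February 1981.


February 1981 has 28 days
Anchor: Jan 1, 1981. With p = 1981 - 1 = 1980: (p + p//4 - p//100 + p//400) mod 7 = (1980 + 495 - 19 + 4) mod 7 = 2460 mod 7 = 3 -> Thursday (Mon=0 ... Sun=6)
Days before February (Jan): 31; February 1 index = (3 + 31) mod 7 = 6 -> Sunday
First Sunday is February 1
Sundays: 1, 8, 15, 22

4 Sundays


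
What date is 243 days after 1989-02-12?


Start: 1989-02-12, add 243 days
February 1989 has 28 days: 28 - 12 = 16 days to February 28 -> 227 left
March 1989 has 31 days -> 196 left
April 1989 has 30 days -> 166 left
May 1989 has 31 days -> 135 left
June 1989 has 30 days -> 105 left
July 1989 has 31 days -> 74 left
August 1989 has 31 days -> 43 left
September 1989 has 30 days -> 13 left
October 1989: 13 <= 31 -> lands on October 13

Result: 1989-10-13


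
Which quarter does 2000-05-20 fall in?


Month: May (month 5)
Q1: Jan-Mar, Q2: Apr-Jun, Q3: Jul-Sep, Q4: Oct-Dec

Q2


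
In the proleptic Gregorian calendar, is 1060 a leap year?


Gregorian leap year rule: divisible by 4, but not by 100, unless also by 400.
1060 is divisible by 4 but not 100 -> leap year

Yes


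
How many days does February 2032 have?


February 2032 (leap year: yes)

29 days


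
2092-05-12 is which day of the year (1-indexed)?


Date: May 12, 2092
Days in months 1 through 4: 121
Plus 12 days in May

Day of year: 133


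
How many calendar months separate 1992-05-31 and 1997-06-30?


From May 1992 to June 1997
5 years * 12 = 60 months, plus 1 month = 61

61 months


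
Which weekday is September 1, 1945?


Target: September 1, 1945
Anchor: Jan 1, 1945. With p = 1945 - 1 = 1944: (p + p//4 - p//100 + p//400) mod 7 = (1944 + 486 - 19 + 4) mod 7 = 2415 mod 7 = 0 -> Monday (Mon=0 ... Sun=6)
Days before September (Jan-Aug): 243 days
Weekday index = (0 + 243) mod 7 = 5

Saturday


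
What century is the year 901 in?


Century = (year - 1) // 100 + 1
= (901 - 1) // 100 + 1
= 900 // 100 + 1
= 9 + 1

10th century


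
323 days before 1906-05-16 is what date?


Start: 1906-05-16, subtract 323 days
Back 16 days from May 16 reaches April 30, 1906 -> 307 left
April 1906 has 30 days -> back to March 31, 1906 -> 277 left
March 1906 has 31 days -> back to February 28, 1906 -> 246 left
February 1906 has 28 days -> back to January 31, 1906 -> 218 left
January 1906 has 31 days -> back to December 31, 1905 -> 187 left
December 1905 has 31 days -> back to November 30, 1905 -> 156 left
November 1905 has 30 days -> back to October 31, 1905 -> 126 left
October 1905 has 31 days -> back to September 30, 1905 -> 95 left
September 1905 has 30 days -> back to August 31, 1905 -> 65 left
August 1905 has 31 days -> back to July 31, 1905 -> 34 left
July 1905 has 31 days -> back to June 30, 1905 -> 3 left
June 1905: 30 - 3 = 27 -> lands on June 27

Result: 1905-06-27


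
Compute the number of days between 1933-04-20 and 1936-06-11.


From 1933-04-20 to 1936-06-11
1933-04-20: days before April = 31 + 28 + 31 = 90 (1933 is not a leap year); day of year = 90 + 20 = 110
1936-06-11: days before June = 31 + 29 + 31 + 30 + 31 = 152 (1936 is a leap year); day of year = 152 + 11 = 163
Rest of 1933: 365 - 110 = 255
Full years 1934 (365), 1935 (365): 730
Total = 255 + 730 + 163 = 1148

1148 days


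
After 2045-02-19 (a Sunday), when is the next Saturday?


Current: Sunday
Target: Saturday
Days ahead: 6

Next Saturday: 2045-02-25


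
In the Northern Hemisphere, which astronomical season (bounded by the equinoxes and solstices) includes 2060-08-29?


Date: August 29
Astronomical Summer (approx.; exact equinox/solstice day varies by year): June 21 to September 21
August 29 falls within the Summer window

Summer


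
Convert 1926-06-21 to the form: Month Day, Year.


ISO 1926-06-21 parses as year=1926, month=06, day=21
Month 6 -> June

June 21, 1926


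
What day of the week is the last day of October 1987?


October 1987 has 31 days
Anchor: Jan 1, 1987. With p = 1987 - 1 = 1986: (p + p//4 - p//100 + p//400) mod 7 = (1986 + 496 - 19 + 4) mod 7 = 2467 mod 7 = 3 -> Thursday (Mon=0 ... Sun=6)
Days before October (Jan-Sep): 273; October 1 index = (3 + 273) mod 7 = 3 -> Thursday
Last day offset: 31 - 1 = 30 days
Weekday index = (3 + 30) mod 7 = 5

Saturday, October 31


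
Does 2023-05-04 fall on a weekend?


Anchor: Jan 1, 2023. With p = 2023 - 1 = 2022: (p + p//4 - p//100 + p//400) mod 7 = (2022 + 505 - 20 + 5) mod 7 = 2512 mod 7 = 6 -> Sunday (Mon=0 ... Sun=6)
Day of year: 124; offset = 123
Weekday index = (6 + 123) mod 7 = 3 -> Thursday
Weekend days: Saturday, Sunday

No


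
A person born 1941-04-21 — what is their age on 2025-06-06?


Birth: 1941-04-21
Reference: 2025-06-06
Year difference: 2025 - 1941 = 84

84 years old


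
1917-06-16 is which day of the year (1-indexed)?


Date: June 16, 1917
Days in months 1 through 5: 151
Plus 16 days in June

Day of year: 167


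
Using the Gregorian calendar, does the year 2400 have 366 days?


Gregorian leap year rule: divisible by 4, but not by 100, unless also by 400.
2400 is divisible by 400 -> leap year

Yes


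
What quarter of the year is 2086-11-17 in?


Month: November (month 11)
Q1: Jan-Mar, Q2: Apr-Jun, Q3: Jul-Sep, Q4: Oct-Dec

Q4


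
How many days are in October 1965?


October 1965

31 days


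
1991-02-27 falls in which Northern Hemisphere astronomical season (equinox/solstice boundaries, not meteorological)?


Date: February 27
Astronomical Winter (approx.; exact equinox/solstice day varies by year): December 21 to March 19
February 27 falls within the Winter window

Winter


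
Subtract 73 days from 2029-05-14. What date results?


Start: 2029-05-14, subtract 73 days
Back 14 days from May 14 reaches April 30, 2029 -> 59 left
April 2029 has 30 days -> back to March 31, 2029 -> 29 left
March 2029: 31 - 29 = 2 -> lands on March 2

Result: 2029-03-02


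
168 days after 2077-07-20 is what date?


Start: 2077-07-20, add 168 days
July 2077 has 31 days: 31 - 20 = 11 days to July 31 -> 157 left
August 2077 has 31 days -> 126 left
September 2077 has 30 days -> 96 left
October 2077 has 31 days -> 65 left
November 2077 has 30 days -> 35 left
December 2077 has 31 days -> 4 left
January 2078: 4 <= 31 -> lands on January 4

Result: 2078-01-04


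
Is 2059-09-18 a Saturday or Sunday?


Anchor: Jan 1, 2059. With p = 2059 - 1 = 2058: (p + p//4 - p//100 + p//400) mod 7 = (2058 + 514 - 20 + 5) mod 7 = 2557 mod 7 = 2 -> Wednesday (Mon=0 ... Sun=6)
Day of year: 261; offset = 260
Weekday index = (2 + 260) mod 7 = 3 -> Thursday
Weekend days: Saturday, Sunday

No


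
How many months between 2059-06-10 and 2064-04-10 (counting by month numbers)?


From June 2059 to April 2064
5 years * 12 = 60 months, minus 2 months = 58

58 months


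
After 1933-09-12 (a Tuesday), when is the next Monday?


Current: Tuesday
Target: Monday
Days ahead: 6

Next Monday: 1933-09-18


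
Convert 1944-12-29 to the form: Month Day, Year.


ISO 1944-12-29 parses as year=1944, month=12, day=29
Month 12 -> December

December 29, 1944


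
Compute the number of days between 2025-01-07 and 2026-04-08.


From 2025-01-07 to 2026-04-08
2025-01-07: day of year = 7
2026-04-08: days before April = 31 + 28 + 31 = 90 (2026 is not a leap year); day of year = 90 + 8 = 98
Rest of 2025: 365 - 7 = 358
Total = 358 + 98 = 456

456 days


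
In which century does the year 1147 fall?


Century = (year - 1) // 100 + 1
= (1147 - 1) // 100 + 1
= 1146 // 100 + 1
= 11 + 1

12th century


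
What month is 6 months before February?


February is month 2
2 - 6 = -4; wrap: -4 + 12 = 8

August


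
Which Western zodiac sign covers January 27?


Date: January 27
Conventional tropical zodiac dates: Aquarius from January 20 onward; Pisces starts February 19
January 27 falls within the Aquarius range

Aquarius


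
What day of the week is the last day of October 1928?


October 1928 has 31 days
Anchor: Jan 1, 1928. With p = 1928 - 1 = 1927: (p + p//4 - p//100 + p//400) mod 7 = (1927 + 481 - 19 + 4) mod 7 = 2393 mod 7 = 6 -> Sunday (Mon=0 ... Sun=6)
Days before October (Jan-Sep): 274; October 1 index = (6 + 274) mod 7 = 0 -> Monday
Last day offset: 31 - 1 = 30 days
Weekday index = (0 + 30) mod 7 = 2

Wednesday, October 31


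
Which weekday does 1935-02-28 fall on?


Date: February 28, 1935
Anchor: Jan 1, 1935. With p = 1935 - 1 = 1934: (p + p//4 - p//100 + p//400) mod 7 = (1934 + 483 - 19 + 4) mod 7 = 2402 mod 7 = 1 -> Tuesday (Mon=0 ... Sun=6)
Days before February (Jan): 31; offset = 31 + 28 - 1 = 58
Weekday index = (1 + 58) mod 7 = 3

Day of the week: Thursday


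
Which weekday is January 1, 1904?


Target: January 1, 1904
Anchor: Jan 1, 1904. With p = 1904 - 1 = 1903: (p + p//4 - p//100 + p//400) mod 7 = (1903 + 475 - 19 + 4) mod 7 = 2363 mod 7 = 4 -> Friday (Mon=0 ... Sun=6)
Offset from anchor: 0 days
Weekday index = (4 + 0) mod 7 = 4

Friday


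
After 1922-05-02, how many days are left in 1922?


Day of year: 122 of 365
Remaining = 365 - 122

243 days


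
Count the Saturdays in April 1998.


April 1998 has 30 days
Anchor: Jan 1, 1998. With p = 1998 - 1 = 1997: (p + p//4 - p//100 + p//400) mod 7 = (1997 + 499 - 19 + 4) mod 7 = 2481 mod 7 = 3 -> Thursday (Mon=0 ... Sun=6)
Days before April (Jan-Mar): 90; April 1 index = (3 + 90) mod 7 = 2 -> Wednesday
First Saturday is April 4
Saturdays: 4, 11, 18, 25

4 Saturdays


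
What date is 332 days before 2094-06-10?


Start: 2094-06-10, subtract 332 days
Back 10 days from June 10 reaches May 31, 2094 -> 322 left
May 2094 has 31 days -> back to April 30, 2094 -> 291 left
April 2094 has 30 days -> back to March 31, 2094 -> 261 left
March 2094 has 31 days -> back to February 28, 2094 -> 230 left
February 2094 has 28 days -> back to January 31, 2094 -> 202 left
January 2094 has 31 days -> back to December 31, 2093 -> 171 left
December 2093 has 31 days -> back to November 30, 2093 -> 140 left
November 2093 has 30 days -> back to October 31, 2093 -> 110 left
October 2093 has 31 days -> back to September 30, 2093 -> 79 left
September 2093 has 30 days -> back to August 31, 2093 -> 49 left
August 2093 has 31 days -> back to July 31, 2093 -> 18 left
July 2093: 31 - 18 = 13 -> lands on July 13

Result: 2093-07-13
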